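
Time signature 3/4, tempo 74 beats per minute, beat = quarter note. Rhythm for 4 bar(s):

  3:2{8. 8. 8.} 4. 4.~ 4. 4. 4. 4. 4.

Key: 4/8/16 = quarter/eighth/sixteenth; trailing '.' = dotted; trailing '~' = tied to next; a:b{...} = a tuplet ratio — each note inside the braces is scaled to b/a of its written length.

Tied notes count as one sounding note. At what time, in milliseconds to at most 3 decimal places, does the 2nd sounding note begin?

1. 0.0ms @ 0 + 405.405ms (1/2)
2. 405.405ms @ 1/2 + 405.405ms (1/2)
3. 810.811ms @ 1 + 405.405ms (1/2)
4. 1216.216ms @ 3/2 + 1216.216ms (3/2)
5. 2432.432ms @ 3 + 2432.432ms (3)
6. 4864.865ms @ 6 + 1216.216ms (3/2)
7. 6081.081ms @ 15/2 + 1216.216ms (3/2)
8. 7297.297ms @ 9 + 1216.216ms (3/2)
9. 8513.514ms @ 21/2 + 1216.216ms (3/2)

note 2 onset = 1/2b = 405.405ms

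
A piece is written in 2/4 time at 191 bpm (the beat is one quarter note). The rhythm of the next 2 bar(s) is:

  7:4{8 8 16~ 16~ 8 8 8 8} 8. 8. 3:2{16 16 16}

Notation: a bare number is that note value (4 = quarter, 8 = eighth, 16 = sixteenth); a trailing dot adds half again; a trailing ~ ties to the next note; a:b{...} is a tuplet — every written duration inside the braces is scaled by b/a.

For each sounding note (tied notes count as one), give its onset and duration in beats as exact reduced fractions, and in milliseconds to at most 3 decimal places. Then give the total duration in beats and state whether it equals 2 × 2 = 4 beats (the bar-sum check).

1) 0.0ms=0b +89.753ms=2/7b
2) 89.753ms=2/7b +89.753ms=2/7b
3) 179.506ms=4/7b +179.506ms=4/7b
4) 359.013ms=8/7b +89.753ms=2/7b
5) 448.766ms=10/7b +89.753ms=2/7b
6) 538.519ms=12/7b +89.753ms=2/7b
7) 628.272ms=2b +235.602ms=3/4b
8) 863.874ms=11/4b +235.602ms=3/4b
9) 1099.476ms=7/2b +52.356ms=1/6b
10) 1151.832ms=11/3b +52.356ms=1/6b
11) 1204.188ms=23/6b +52.356ms=1/6b
Σ=4b of 4 (191bpm 2/4) — PASS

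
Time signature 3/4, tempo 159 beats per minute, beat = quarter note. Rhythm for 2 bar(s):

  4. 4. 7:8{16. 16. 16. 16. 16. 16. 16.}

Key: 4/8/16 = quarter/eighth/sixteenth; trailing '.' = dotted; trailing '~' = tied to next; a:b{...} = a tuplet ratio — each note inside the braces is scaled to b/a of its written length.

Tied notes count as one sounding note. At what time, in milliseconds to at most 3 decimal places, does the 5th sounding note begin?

1. 0.0ms @ 0 + 566.038ms (3/2)
2. 566.038ms @ 3/2 + 566.038ms (3/2)
3. 1132.075ms @ 3 + 161.725ms (3/7)
4. 1293.801ms @ 24/7 + 161.725ms (3/7)
5. 1455.526ms @ 27/7 + 161.725ms (3/7)
6. 1617.251ms @ 30/7 + 161.725ms (3/7)
7. 1778.976ms @ 33/7 + 161.725ms (3/7)
8. 1940.701ms @ 36/7 + 161.725ms (3/7)
9. 2102.426ms @ 39/7 + 161.725ms (3/7)

note 5 onset = 27/7b = 1455.526ms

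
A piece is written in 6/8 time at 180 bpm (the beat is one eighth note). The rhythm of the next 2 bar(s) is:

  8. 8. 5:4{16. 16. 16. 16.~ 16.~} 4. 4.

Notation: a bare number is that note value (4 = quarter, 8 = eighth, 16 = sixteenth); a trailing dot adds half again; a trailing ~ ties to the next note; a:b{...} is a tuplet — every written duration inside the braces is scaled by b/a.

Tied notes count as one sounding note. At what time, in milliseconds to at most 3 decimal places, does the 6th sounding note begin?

note 6 onset = 24/5b = 1600.0ms

1. 0.0ms @ 0 + 500.0ms (3/2)
2. 500.0ms @ 3/2 + 500.0ms (3/2)
3. 1000.0ms @ 3 + 200.0ms (3/5)
4. 1200.0ms @ 18/5 + 200.0ms (3/5)
5. 1400.0ms @ 21/5 + 200.0ms (3/5)
6. 1600.0ms @ 24/5 + 1400.0ms (21/5)
7. 3000.0ms @ 9 + 1000.0ms (3)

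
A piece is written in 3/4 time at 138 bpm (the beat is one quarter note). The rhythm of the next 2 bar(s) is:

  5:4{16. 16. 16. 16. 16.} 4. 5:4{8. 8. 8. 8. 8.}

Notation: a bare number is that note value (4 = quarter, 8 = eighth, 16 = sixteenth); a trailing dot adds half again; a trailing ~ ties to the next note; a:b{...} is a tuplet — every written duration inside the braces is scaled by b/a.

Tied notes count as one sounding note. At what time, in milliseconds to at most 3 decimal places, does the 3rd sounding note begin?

note 3 onset = 3/5b = 260.87ms

1. 0.0ms @ 0 + 130.435ms (3/10)
2. 130.435ms @ 3/10 + 130.435ms (3/10)
3. 260.87ms @ 3/5 + 130.435ms (3/10)
4. 391.304ms @ 9/10 + 130.435ms (3/10)
5. 521.739ms @ 6/5 + 130.435ms (3/10)
6. 652.174ms @ 3/2 + 652.174ms (3/2)
7. 1304.348ms @ 3 + 260.87ms (3/5)
8. 1565.217ms @ 18/5 + 260.87ms (3/5)
9. 1826.087ms @ 21/5 + 260.87ms (3/5)
10. 2086.957ms @ 24/5 + 260.87ms (3/5)
11. 2347.826ms @ 27/5 + 260.87ms (3/5)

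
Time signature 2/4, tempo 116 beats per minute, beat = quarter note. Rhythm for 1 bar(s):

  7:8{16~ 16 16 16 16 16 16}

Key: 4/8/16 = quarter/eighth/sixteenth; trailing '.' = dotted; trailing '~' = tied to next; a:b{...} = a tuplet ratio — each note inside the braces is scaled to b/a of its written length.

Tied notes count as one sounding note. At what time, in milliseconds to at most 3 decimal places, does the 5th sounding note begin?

1. 0.0ms @ 0 + 295.567ms (4/7)
2. 295.567ms @ 4/7 + 147.783ms (2/7)
3. 443.35ms @ 6/7 + 147.783ms (2/7)
4. 591.133ms @ 8/7 + 147.783ms (2/7)
5. 738.916ms @ 10/7 + 147.783ms (2/7)
6. 886.7ms @ 12/7 + 147.783ms (2/7)

note 5 onset = 10/7b = 738.916ms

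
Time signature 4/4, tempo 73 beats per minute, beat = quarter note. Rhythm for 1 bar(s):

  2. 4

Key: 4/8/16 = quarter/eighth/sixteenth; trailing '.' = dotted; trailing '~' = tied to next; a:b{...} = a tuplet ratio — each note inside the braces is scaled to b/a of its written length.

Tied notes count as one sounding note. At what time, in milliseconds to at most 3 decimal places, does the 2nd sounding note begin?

1. 0.0ms @ 0 + 2465.753ms (3)
2. 2465.753ms @ 3 + 821.918ms (1)

note 2 onset = 3b = 2465.753ms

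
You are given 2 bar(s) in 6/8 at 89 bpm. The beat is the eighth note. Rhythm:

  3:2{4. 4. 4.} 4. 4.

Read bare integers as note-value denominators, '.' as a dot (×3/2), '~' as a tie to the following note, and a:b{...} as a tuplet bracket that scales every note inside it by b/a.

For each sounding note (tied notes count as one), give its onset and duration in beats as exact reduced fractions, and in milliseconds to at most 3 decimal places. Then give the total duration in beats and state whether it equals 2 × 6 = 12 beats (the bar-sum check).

1) 0.0ms=0b +1348.315ms=2b
2) 1348.315ms=2b +1348.315ms=2b
3) 2696.629ms=4b +1348.315ms=2b
4) 4044.944ms=6b +2022.472ms=3b
5) 6067.416ms=9b +2022.472ms=3b
Σ=12b of 12 (89bpm 6/8) — PASS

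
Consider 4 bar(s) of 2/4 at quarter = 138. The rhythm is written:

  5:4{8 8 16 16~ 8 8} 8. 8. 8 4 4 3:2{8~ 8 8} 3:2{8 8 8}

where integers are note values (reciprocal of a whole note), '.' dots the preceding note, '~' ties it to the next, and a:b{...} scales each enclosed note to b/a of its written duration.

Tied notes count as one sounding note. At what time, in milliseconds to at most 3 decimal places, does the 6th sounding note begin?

note 6 onset = 2b = 869.565ms

1. 0.0ms @ 0 + 173.913ms (2/5)
2. 173.913ms @ 2/5 + 173.913ms (2/5)
3. 347.826ms @ 4/5 + 86.957ms (1/5)
4. 434.783ms @ 1 + 260.87ms (3/5)
5. 695.652ms @ 8/5 + 173.913ms (2/5)
6. 869.565ms @ 2 + 326.087ms (3/4)
7. 1195.652ms @ 11/4 + 326.087ms (3/4)
8. 1521.739ms @ 7/2 + 217.391ms (1/2)
9. 1739.13ms @ 4 + 434.783ms (1)
10. 2173.913ms @ 5 + 434.783ms (1)
11. 2608.696ms @ 6 + 289.855ms (2/3)
12. 2898.551ms @ 20/3 + 144.928ms (1/3)
13. 3043.478ms @ 7 + 144.928ms (1/3)
14. 3188.406ms @ 22/3 + 144.928ms (1/3)
15. 3333.333ms @ 23/3 + 144.928ms (1/3)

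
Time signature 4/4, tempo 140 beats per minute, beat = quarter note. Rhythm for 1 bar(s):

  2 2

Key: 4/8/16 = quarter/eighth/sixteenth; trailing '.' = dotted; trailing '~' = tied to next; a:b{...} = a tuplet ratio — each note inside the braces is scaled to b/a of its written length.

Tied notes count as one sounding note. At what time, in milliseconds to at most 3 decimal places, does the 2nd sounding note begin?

note 2 onset = 2b = 857.143ms

1. 0.0ms @ 0 + 857.143ms (2)
2. 857.143ms @ 2 + 857.143ms (2)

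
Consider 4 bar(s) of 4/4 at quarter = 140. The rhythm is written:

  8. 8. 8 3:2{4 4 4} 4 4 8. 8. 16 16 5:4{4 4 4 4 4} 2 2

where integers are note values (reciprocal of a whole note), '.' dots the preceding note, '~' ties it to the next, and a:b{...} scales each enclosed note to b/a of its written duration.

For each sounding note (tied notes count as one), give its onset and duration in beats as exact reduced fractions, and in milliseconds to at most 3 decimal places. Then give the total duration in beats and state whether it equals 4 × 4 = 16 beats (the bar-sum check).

1) 0.0ms=0b +321.429ms=3/4b
2) 321.429ms=3/4b +321.429ms=3/4b
3) 642.857ms=3/2b +214.286ms=1/2b
4) 857.143ms=2b +285.714ms=2/3b
5) 1142.857ms=8/3b +285.714ms=2/3b
6) 1428.571ms=10/3b +285.714ms=2/3b
7) 1714.286ms=4b +428.571ms=1b
8) 2142.857ms=5b +428.571ms=1b
9) 2571.429ms=6b +321.429ms=3/4b
10) 2892.857ms=27/4b +321.429ms=3/4b
11) 3214.286ms=15/2b +107.143ms=1/4b
12) 3321.429ms=31/4b +107.143ms=1/4b
13) 3428.571ms=8b +342.857ms=4/5b
14) 3771.429ms=44/5b +342.857ms=4/5b
15) 4114.286ms=48/5b +342.857ms=4/5b
16) 4457.143ms=52/5b +342.857ms=4/5b
17) 4800.0ms=56/5b +342.857ms=4/5b
18) 5142.857ms=12b +857.143ms=2b
19) 6000.0ms=14b +857.143ms=2b
Σ=16b of 16 (140bpm 4/4) — PASS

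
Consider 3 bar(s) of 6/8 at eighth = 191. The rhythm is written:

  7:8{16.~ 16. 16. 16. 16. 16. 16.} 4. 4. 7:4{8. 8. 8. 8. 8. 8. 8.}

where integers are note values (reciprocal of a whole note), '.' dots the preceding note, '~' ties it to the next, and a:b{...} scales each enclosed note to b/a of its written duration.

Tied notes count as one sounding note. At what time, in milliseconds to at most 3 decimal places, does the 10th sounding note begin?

1. 0.0ms @ 0 + 538.519ms (12/7)
2. 538.519ms @ 12/7 + 269.26ms (6/7)
3. 807.779ms @ 18/7 + 269.26ms (6/7)
4. 1077.038ms @ 24/7 + 269.26ms (6/7)
5. 1346.298ms @ 30/7 + 269.26ms (6/7)
6. 1615.557ms @ 36/7 + 269.26ms (6/7)
7. 1884.817ms @ 6 + 942.408ms (3)
8. 2827.225ms @ 9 + 942.408ms (3)
9. 3769.634ms @ 12 + 269.26ms (6/7)
10. 4038.893ms @ 90/7 + 269.26ms (6/7)
11. 4308.153ms @ 96/7 + 269.26ms (6/7)
12. 4577.412ms @ 102/7 + 269.26ms (6/7)
13. 4846.672ms @ 108/7 + 269.26ms (6/7)
14. 5115.931ms @ 114/7 + 269.26ms (6/7)
15. 5385.191ms @ 120/7 + 269.26ms (6/7)

note 10 onset = 90/7b = 4038.893ms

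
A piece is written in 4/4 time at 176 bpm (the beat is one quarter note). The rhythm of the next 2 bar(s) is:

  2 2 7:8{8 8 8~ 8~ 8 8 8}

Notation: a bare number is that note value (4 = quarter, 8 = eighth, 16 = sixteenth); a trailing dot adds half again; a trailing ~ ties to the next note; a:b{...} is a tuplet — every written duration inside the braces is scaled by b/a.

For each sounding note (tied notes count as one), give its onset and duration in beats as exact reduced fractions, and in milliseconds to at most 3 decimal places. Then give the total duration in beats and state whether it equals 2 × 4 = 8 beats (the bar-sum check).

1) 0.0ms=0b +681.818ms=2b
2) 681.818ms=2b +681.818ms=2b
3) 1363.636ms=4b +194.805ms=4/7b
4) 1558.442ms=32/7b +194.805ms=4/7b
5) 1753.247ms=36/7b +584.416ms=12/7b
6) 2337.662ms=48/7b +194.805ms=4/7b
7) 2532.468ms=52/7b +194.805ms=4/7b
Σ=8b of 8 (176bpm 4/4) — PASS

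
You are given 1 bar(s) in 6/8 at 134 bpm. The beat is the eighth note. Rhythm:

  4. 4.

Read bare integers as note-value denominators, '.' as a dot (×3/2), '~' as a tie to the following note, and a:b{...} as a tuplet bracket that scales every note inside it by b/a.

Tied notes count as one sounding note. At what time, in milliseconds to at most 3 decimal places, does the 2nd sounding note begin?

1. 0.0ms @ 0 + 1343.284ms (3)
2. 1343.284ms @ 3 + 1343.284ms (3)

note 2 onset = 3b = 1343.284ms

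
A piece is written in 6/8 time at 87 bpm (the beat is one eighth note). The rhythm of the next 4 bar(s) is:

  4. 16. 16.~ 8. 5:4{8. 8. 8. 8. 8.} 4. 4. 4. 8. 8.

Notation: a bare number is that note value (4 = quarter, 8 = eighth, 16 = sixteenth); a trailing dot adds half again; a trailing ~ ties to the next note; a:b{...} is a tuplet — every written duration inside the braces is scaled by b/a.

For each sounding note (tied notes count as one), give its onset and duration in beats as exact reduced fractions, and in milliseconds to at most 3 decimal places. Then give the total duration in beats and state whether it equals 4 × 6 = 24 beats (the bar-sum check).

1) 0.0ms=0b +2068.966ms=3b
2) 2068.966ms=3b +517.241ms=3/4b
3) 2586.207ms=15/4b +1551.724ms=9/4b
4) 4137.931ms=6b +827.586ms=6/5b
5) 4965.517ms=36/5b +827.586ms=6/5b
6) 5793.103ms=42/5b +827.586ms=6/5b
7) 6620.69ms=48/5b +827.586ms=6/5b
8) 7448.276ms=54/5b +827.586ms=6/5b
9) 8275.862ms=12b +2068.966ms=3b
10) 10344.828ms=15b +2068.966ms=3b
11) 12413.793ms=18b +2068.966ms=3b
12) 14482.759ms=21b +1034.483ms=3/2b
13) 15517.241ms=45/2b +1034.483ms=3/2b
Σ=24b of 24 (87bpm 6/8) — PASS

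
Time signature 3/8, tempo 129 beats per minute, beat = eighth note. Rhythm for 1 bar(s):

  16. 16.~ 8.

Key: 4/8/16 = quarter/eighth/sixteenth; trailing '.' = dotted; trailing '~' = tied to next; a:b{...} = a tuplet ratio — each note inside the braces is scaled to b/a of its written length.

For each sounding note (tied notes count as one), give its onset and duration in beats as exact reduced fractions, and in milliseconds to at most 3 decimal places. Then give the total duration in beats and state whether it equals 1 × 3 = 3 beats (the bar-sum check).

1) 0.0ms=0b +348.837ms=3/4b
2) 348.837ms=3/4b +1046.512ms=9/4b
Σ=3b of 3 (129bpm 3/8) — PASS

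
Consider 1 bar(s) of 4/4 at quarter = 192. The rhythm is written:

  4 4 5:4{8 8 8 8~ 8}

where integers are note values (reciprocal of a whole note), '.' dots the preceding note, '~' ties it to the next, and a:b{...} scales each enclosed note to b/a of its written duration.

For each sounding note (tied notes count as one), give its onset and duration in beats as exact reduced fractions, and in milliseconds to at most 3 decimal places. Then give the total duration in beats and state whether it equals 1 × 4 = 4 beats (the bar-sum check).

1) 0.0ms=0b +312.5ms=1b
2) 312.5ms=1b +312.5ms=1b
3) 625.0ms=2b +125.0ms=2/5b
4) 750.0ms=12/5b +125.0ms=2/5b
5) 875.0ms=14/5b +125.0ms=2/5b
6) 1000.0ms=16/5b +250.0ms=4/5b
Σ=4b of 4 (192bpm 4/4) — PASS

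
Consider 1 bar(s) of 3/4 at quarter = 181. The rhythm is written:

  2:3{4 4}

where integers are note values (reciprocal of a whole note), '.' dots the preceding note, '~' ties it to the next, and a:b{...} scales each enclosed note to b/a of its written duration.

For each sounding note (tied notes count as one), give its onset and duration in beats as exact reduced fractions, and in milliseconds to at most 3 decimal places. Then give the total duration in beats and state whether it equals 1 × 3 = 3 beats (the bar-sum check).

1) 0.0ms=0b +497.238ms=3/2b
2) 497.238ms=3/2b +497.238ms=3/2b
Σ=3b of 3 (181bpm 3/4) — PASS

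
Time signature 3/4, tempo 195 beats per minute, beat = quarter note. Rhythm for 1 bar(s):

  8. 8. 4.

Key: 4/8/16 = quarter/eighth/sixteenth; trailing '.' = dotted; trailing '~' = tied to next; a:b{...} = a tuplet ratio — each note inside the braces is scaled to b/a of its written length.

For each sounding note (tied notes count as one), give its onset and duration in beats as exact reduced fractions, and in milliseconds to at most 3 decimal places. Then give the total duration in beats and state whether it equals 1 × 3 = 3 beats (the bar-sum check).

1) 0.0ms=0b +230.769ms=3/4b
2) 230.769ms=3/4b +230.769ms=3/4b
3) 461.538ms=3/2b +461.538ms=3/2b
Σ=3b of 3 (195bpm 3/4) — PASS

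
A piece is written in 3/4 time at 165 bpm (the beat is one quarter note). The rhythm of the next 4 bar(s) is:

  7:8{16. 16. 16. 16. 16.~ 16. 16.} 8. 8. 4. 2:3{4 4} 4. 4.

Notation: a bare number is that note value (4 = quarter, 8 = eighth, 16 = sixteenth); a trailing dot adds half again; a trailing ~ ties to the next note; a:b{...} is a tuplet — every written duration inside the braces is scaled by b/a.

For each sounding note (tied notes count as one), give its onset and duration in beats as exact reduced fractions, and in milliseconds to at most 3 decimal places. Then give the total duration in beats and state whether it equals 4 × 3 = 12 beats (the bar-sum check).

1) 0.0ms=0b +155.844ms=3/7b
2) 155.844ms=3/7b +155.844ms=3/7b
3) 311.688ms=6/7b +155.844ms=3/7b
4) 467.532ms=9/7b +155.844ms=3/7b
5) 623.377ms=12/7b +311.688ms=6/7b
6) 935.065ms=18/7b +155.844ms=3/7b
7) 1090.909ms=3b +272.727ms=3/4b
8) 1363.636ms=15/4b +272.727ms=3/4b
9) 1636.364ms=9/2b +545.455ms=3/2b
10) 2181.818ms=6b +545.455ms=3/2b
11) 2727.273ms=15/2b +545.455ms=3/2b
12) 3272.727ms=9b +545.455ms=3/2b
13) 3818.182ms=21/2b +545.455ms=3/2b
Σ=12b of 12 (165bpm 3/4) — PASS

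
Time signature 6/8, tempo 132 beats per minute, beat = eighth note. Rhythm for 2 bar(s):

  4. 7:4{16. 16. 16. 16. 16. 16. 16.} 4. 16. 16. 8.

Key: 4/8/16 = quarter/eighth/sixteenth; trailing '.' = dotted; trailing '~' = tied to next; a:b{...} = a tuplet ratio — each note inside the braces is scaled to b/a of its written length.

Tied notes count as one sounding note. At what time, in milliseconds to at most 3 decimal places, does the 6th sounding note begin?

1. 0.0ms @ 0 + 1363.636ms (3)
2. 1363.636ms @ 3 + 194.805ms (3/7)
3. 1558.442ms @ 24/7 + 194.805ms (3/7)
4. 1753.247ms @ 27/7 + 194.805ms (3/7)
5. 1948.052ms @ 30/7 + 194.805ms (3/7)
6. 2142.857ms @ 33/7 + 194.805ms (3/7)
7. 2337.662ms @ 36/7 + 194.805ms (3/7)
8. 2532.468ms @ 39/7 + 194.805ms (3/7)
9. 2727.273ms @ 6 + 1363.636ms (3)
10. 4090.909ms @ 9 + 340.909ms (3/4)
11. 4431.818ms @ 39/4 + 340.909ms (3/4)
12. 4772.727ms @ 21/2 + 681.818ms (3/2)

note 6 onset = 33/7b = 2142.857ms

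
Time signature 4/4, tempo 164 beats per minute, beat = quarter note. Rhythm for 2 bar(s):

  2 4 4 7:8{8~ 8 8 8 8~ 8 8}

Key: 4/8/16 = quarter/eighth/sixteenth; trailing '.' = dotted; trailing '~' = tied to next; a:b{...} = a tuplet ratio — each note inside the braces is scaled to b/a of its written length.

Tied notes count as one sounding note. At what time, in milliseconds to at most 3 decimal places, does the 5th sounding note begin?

1. 0.0ms @ 0 + 731.707ms (2)
2. 731.707ms @ 2 + 365.854ms (1)
3. 1097.561ms @ 3 + 365.854ms (1)
4. 1463.415ms @ 4 + 418.118ms (8/7)
5. 1881.533ms @ 36/7 + 209.059ms (4/7)
6. 2090.592ms @ 40/7 + 209.059ms (4/7)
7. 2299.652ms @ 44/7 + 418.118ms (8/7)
8. 2717.77ms @ 52/7 + 209.059ms (4/7)

note 5 onset = 36/7b = 1881.533ms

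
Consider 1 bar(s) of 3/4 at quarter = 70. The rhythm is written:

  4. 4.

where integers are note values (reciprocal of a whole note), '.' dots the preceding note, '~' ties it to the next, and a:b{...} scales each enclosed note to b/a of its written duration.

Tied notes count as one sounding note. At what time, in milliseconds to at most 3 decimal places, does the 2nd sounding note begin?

note 2 onset = 3/2b = 1285.714ms

1. 0.0ms @ 0 + 1285.714ms (3/2)
2. 1285.714ms @ 3/2 + 1285.714ms (3/2)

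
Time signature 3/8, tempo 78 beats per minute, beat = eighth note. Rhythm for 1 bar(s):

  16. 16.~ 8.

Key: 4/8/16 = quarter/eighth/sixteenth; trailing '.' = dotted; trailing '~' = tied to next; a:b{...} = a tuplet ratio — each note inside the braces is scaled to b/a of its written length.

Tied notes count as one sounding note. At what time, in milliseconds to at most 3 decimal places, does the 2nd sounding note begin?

1. 0.0ms @ 0 + 576.923ms (3/4)
2. 576.923ms @ 3/4 + 1730.769ms (9/4)

note 2 onset = 3/4b = 576.923ms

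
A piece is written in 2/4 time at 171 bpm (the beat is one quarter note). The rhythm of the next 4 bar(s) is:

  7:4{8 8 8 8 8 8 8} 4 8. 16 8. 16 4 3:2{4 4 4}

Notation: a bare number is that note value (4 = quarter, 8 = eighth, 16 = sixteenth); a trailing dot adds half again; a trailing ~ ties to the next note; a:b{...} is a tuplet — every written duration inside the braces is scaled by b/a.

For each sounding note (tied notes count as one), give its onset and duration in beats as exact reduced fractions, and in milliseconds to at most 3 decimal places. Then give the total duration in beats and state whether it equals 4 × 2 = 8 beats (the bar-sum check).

1) 0.0ms=0b +100.251ms=2/7b
2) 100.251ms=2/7b +100.251ms=2/7b
3) 200.501ms=4/7b +100.251ms=2/7b
4) 300.752ms=6/7b +100.251ms=2/7b
5) 401.003ms=8/7b +100.251ms=2/7b
6) 501.253ms=10/7b +100.251ms=2/7b
7) 601.504ms=12/7b +100.251ms=2/7b
8) 701.754ms=2b +350.877ms=1b
9) 1052.632ms=3b +263.158ms=3/4b
10) 1315.789ms=15/4b +87.719ms=1/4b
11) 1403.509ms=4b +263.158ms=3/4b
12) 1666.667ms=19/4b +87.719ms=1/4b
13) 1754.386ms=5b +350.877ms=1b
14) 2105.263ms=6b +233.918ms=2/3b
15) 2339.181ms=20/3b +233.918ms=2/3b
16) 2573.099ms=22/3b +233.918ms=2/3b
Σ=8b of 8 (171bpm 2/4) — PASS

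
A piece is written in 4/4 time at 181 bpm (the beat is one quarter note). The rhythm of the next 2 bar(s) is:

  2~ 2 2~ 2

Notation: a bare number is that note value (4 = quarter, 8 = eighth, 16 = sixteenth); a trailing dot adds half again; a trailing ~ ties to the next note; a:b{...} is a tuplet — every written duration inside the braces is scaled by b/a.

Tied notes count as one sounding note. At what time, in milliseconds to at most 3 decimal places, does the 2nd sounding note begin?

note 2 onset = 4b = 1325.967ms

1. 0.0ms @ 0 + 1325.967ms (4)
2. 1325.967ms @ 4 + 1325.967ms (4)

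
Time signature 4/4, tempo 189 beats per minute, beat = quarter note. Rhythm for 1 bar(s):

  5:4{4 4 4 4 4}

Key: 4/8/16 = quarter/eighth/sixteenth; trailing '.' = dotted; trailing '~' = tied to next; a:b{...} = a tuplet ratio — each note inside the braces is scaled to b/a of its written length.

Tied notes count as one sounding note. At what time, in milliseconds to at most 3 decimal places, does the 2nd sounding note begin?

note 2 onset = 4/5b = 253.968ms

1. 0.0ms @ 0 + 253.968ms (4/5)
2. 253.968ms @ 4/5 + 253.968ms (4/5)
3. 507.937ms @ 8/5 + 253.968ms (4/5)
4. 761.905ms @ 12/5 + 253.968ms (4/5)
5. 1015.873ms @ 16/5 + 253.968ms (4/5)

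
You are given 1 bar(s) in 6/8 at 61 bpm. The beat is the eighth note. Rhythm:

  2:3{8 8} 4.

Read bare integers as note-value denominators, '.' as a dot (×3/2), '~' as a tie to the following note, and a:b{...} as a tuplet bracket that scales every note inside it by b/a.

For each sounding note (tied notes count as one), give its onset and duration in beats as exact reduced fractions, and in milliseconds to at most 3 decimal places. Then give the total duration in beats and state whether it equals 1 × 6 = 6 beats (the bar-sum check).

1) 0.0ms=0b +1475.41ms=3/2b
2) 1475.41ms=3/2b +1475.41ms=3/2b
3) 2950.82ms=3b +2950.82ms=3b
Σ=6b of 6 (61bpm 6/8) — PASS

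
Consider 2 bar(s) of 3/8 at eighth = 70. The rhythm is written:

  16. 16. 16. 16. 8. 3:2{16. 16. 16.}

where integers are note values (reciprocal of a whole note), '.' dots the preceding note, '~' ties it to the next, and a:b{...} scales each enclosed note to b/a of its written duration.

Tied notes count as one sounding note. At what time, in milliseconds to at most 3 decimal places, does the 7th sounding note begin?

1. 0.0ms @ 0 + 642.857ms (3/4)
2. 642.857ms @ 3/4 + 642.857ms (3/4)
3. 1285.714ms @ 3/2 + 642.857ms (3/4)
4. 1928.571ms @ 9/4 + 642.857ms (3/4)
5. 2571.429ms @ 3 + 1285.714ms (3/2)
6. 3857.143ms @ 9/2 + 428.571ms (1/2)
7. 4285.714ms @ 5 + 428.571ms (1/2)
8. 4714.286ms @ 11/2 + 428.571ms (1/2)

note 7 onset = 5b = 4285.714ms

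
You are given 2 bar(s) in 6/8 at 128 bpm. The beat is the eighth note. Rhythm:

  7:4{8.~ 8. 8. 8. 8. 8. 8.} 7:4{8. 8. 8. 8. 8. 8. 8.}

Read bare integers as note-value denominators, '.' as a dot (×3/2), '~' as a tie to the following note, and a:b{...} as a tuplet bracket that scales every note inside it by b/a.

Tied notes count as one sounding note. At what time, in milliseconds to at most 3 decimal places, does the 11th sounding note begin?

note 11 onset = 66/7b = 4419.643ms

1. 0.0ms @ 0 + 803.571ms (12/7)
2. 803.571ms @ 12/7 + 401.786ms (6/7)
3. 1205.357ms @ 18/7 + 401.786ms (6/7)
4. 1607.143ms @ 24/7 + 401.786ms (6/7)
5. 2008.929ms @ 30/7 + 401.786ms (6/7)
6. 2410.714ms @ 36/7 + 401.786ms (6/7)
7. 2812.5ms @ 6 + 401.786ms (6/7)
8. 3214.286ms @ 48/7 + 401.786ms (6/7)
9. 3616.071ms @ 54/7 + 401.786ms (6/7)
10. 4017.857ms @ 60/7 + 401.786ms (6/7)
11. 4419.643ms @ 66/7 + 401.786ms (6/7)
12. 4821.429ms @ 72/7 + 401.786ms (6/7)
13. 5223.214ms @ 78/7 + 401.786ms (6/7)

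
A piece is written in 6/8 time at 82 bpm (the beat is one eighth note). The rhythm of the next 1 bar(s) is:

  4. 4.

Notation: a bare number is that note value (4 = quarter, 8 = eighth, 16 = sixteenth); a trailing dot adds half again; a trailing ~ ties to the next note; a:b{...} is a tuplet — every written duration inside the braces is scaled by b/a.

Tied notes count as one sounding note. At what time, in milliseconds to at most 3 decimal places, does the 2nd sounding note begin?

1. 0.0ms @ 0 + 2195.122ms (3)
2. 2195.122ms @ 3 + 2195.122ms (3)

note 2 onset = 3b = 2195.122ms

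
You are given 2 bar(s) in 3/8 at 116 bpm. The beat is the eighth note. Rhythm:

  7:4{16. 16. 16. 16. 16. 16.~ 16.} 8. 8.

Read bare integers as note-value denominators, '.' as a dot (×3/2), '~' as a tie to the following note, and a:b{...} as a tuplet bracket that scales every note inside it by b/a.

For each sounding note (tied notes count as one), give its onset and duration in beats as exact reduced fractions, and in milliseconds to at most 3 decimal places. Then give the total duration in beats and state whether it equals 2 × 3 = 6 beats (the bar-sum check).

1) 0.0ms=0b +221.675ms=3/7b
2) 221.675ms=3/7b +221.675ms=3/7b
3) 443.35ms=6/7b +221.675ms=3/7b
4) 665.025ms=9/7b +221.675ms=3/7b
5) 886.7ms=12/7b +221.675ms=3/7b
6) 1108.374ms=15/7b +443.35ms=6/7b
7) 1551.724ms=3b +775.862ms=3/2b
8) 2327.586ms=9/2b +775.862ms=3/2b
Σ=6b of 6 (116bpm 3/8) — PASS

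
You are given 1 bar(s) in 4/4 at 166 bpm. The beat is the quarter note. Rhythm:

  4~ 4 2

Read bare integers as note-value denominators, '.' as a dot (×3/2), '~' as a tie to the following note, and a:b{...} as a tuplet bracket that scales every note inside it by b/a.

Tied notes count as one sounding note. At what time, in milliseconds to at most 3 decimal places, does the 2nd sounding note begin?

note 2 onset = 2b = 722.892ms

1. 0.0ms @ 0 + 722.892ms (2)
2. 722.892ms @ 2 + 722.892ms (2)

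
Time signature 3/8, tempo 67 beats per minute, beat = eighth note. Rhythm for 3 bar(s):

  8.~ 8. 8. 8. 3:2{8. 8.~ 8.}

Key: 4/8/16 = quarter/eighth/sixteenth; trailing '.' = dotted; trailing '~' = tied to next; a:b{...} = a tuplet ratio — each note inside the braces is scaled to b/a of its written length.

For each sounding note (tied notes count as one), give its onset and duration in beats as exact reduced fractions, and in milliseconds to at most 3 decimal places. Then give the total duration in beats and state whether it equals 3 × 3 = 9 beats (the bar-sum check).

1) 0.0ms=0b +2686.567ms=3b
2) 2686.567ms=3b +1343.284ms=3/2b
3) 4029.851ms=9/2b +1343.284ms=3/2b
4) 5373.134ms=6b +895.522ms=1b
5) 6268.657ms=7b +1791.045ms=2b
Σ=9b of 9 (67bpm 3/8) — PASS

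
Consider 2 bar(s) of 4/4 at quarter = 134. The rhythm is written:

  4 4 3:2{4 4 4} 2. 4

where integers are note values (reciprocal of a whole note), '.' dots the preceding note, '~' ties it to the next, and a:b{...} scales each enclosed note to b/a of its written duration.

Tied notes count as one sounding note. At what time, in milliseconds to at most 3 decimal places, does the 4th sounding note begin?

note 4 onset = 8/3b = 1194.03ms

1. 0.0ms @ 0 + 447.761ms (1)
2. 447.761ms @ 1 + 447.761ms (1)
3. 895.522ms @ 2 + 298.507ms (2/3)
4. 1194.03ms @ 8/3 + 298.507ms (2/3)
5. 1492.537ms @ 10/3 + 298.507ms (2/3)
6. 1791.045ms @ 4 + 1343.284ms (3)
7. 3134.328ms @ 7 + 447.761ms (1)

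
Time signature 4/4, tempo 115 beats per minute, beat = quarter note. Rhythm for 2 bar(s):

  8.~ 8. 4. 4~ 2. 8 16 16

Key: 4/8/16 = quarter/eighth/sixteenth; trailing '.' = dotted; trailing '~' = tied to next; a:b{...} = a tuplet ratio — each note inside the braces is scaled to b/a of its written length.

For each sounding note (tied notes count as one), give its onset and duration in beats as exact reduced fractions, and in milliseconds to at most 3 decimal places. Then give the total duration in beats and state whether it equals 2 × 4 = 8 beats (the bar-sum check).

1) 0.0ms=0b +782.609ms=3/2b
2) 782.609ms=3/2b +782.609ms=3/2b
3) 1565.217ms=3b +2086.957ms=4b
4) 3652.174ms=7b +260.87ms=1/2b
5) 3913.043ms=15/2b +130.435ms=1/4b
6) 4043.478ms=31/4b +130.435ms=1/4b
Σ=8b of 8 (115bpm 4/4) — PASS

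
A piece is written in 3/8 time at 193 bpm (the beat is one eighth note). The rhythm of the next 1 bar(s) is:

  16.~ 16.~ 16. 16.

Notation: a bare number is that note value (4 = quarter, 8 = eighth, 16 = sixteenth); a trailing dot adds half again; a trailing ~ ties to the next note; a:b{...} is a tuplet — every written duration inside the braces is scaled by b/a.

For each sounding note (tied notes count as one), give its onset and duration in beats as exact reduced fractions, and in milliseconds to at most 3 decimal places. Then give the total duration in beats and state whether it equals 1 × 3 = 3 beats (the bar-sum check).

1) 0.0ms=0b +699.482ms=9/4b
2) 699.482ms=9/4b +233.161ms=3/4b
Σ=3b of 3 (193bpm 3/8) — PASS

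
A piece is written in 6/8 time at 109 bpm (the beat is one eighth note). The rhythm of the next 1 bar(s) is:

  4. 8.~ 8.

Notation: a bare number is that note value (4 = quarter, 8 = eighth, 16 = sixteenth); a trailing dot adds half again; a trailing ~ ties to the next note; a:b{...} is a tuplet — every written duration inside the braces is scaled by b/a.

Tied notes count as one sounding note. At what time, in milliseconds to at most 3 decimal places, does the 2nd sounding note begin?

note 2 onset = 3b = 1651.376ms

1. 0.0ms @ 0 + 1651.376ms (3)
2. 1651.376ms @ 3 + 1651.376ms (3)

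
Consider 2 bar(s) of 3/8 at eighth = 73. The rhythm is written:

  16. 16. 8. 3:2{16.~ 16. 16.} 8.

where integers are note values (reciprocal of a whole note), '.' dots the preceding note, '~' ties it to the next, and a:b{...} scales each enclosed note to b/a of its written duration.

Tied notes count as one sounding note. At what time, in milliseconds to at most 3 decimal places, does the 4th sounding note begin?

note 4 onset = 3b = 2465.753ms

1. 0.0ms @ 0 + 616.438ms (3/4)
2. 616.438ms @ 3/4 + 616.438ms (3/4)
3. 1232.877ms @ 3/2 + 1232.877ms (3/2)
4. 2465.753ms @ 3 + 821.918ms (1)
5. 3287.671ms @ 4 + 410.959ms (1/2)
6. 3698.63ms @ 9/2 + 1232.877ms (3/2)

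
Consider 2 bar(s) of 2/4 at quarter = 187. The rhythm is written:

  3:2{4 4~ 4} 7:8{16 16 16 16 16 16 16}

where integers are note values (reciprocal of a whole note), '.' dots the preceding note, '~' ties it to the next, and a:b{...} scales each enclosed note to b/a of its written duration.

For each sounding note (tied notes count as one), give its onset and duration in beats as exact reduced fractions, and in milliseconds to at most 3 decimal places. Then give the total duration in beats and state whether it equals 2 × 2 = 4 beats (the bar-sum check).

1) 0.0ms=0b +213.904ms=2/3b
2) 213.904ms=2/3b +427.807ms=4/3b
3) 641.711ms=2b +91.673ms=2/7b
4) 733.384ms=16/7b +91.673ms=2/7b
5) 825.057ms=18/7b +91.673ms=2/7b
6) 916.73ms=20/7b +91.673ms=2/7b
7) 1008.403ms=22/7b +91.673ms=2/7b
8) 1100.076ms=24/7b +91.673ms=2/7b
9) 1191.749ms=26/7b +91.673ms=2/7b
Σ=4b of 4 (187bpm 2/4) — PASS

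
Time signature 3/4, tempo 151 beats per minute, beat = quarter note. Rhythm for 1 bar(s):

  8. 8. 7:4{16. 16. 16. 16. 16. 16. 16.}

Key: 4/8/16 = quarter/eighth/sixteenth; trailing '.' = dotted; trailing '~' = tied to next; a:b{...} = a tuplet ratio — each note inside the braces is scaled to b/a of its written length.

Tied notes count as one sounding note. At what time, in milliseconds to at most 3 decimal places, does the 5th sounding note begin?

1. 0.0ms @ 0 + 298.013ms (3/4)
2. 298.013ms @ 3/4 + 298.013ms (3/4)
3. 596.026ms @ 3/2 + 85.147ms (3/14)
4. 681.173ms @ 12/7 + 85.147ms (3/14)
5. 766.32ms @ 27/14 + 85.147ms (3/14)
6. 851.466ms @ 15/7 + 85.147ms (3/14)
7. 936.613ms @ 33/14 + 85.147ms (3/14)
8. 1021.76ms @ 18/7 + 85.147ms (3/14)
9. 1106.906ms @ 39/14 + 85.147ms (3/14)

note 5 onset = 27/14b = 766.32ms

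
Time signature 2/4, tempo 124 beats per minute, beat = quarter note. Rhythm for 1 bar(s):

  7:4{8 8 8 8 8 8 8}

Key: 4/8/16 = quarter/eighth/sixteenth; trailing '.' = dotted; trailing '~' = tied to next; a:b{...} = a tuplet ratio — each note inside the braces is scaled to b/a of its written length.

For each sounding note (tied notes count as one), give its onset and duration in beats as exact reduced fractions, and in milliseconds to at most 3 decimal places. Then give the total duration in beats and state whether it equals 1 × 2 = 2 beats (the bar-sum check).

1) 0.0ms=0b +138.249ms=2/7b
2) 138.249ms=2/7b +138.249ms=2/7b
3) 276.498ms=4/7b +138.249ms=2/7b
4) 414.747ms=6/7b +138.249ms=2/7b
5) 552.995ms=8/7b +138.249ms=2/7b
6) 691.244ms=10/7b +138.249ms=2/7b
7) 829.493ms=12/7b +138.249ms=2/7b
Σ=2b of 2 (124bpm 2/4) — PASS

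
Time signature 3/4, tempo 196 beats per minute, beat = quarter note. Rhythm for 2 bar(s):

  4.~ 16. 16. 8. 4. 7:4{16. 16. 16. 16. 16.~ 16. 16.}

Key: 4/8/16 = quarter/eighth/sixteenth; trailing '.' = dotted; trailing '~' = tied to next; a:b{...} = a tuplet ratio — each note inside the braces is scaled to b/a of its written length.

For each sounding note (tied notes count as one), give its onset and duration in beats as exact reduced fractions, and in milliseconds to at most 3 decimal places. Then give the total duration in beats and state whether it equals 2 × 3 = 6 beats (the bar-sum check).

1) 0.0ms=0b +573.98ms=15/8b
2) 573.98ms=15/8b +114.796ms=3/8b
3) 688.776ms=9/4b +229.592ms=3/4b
4) 918.367ms=3b +459.184ms=3/2b
5) 1377.551ms=9/2b +65.598ms=3/14b
6) 1443.149ms=33/7b +65.598ms=3/14b
7) 1508.746ms=69/14b +65.598ms=3/14b
8) 1574.344ms=36/7b +65.598ms=3/14b
9) 1639.942ms=75/14b +131.195ms=3/7b
10) 1771.137ms=81/14b +65.598ms=3/14b
Σ=6b of 6 (196bpm 3/4) — PASS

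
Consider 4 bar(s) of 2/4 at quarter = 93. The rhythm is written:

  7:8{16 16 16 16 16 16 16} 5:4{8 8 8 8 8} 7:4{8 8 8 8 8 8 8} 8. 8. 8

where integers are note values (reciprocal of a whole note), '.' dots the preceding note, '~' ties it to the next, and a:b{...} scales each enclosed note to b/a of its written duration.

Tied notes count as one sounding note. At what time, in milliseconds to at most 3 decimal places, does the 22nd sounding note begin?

1. 0.0ms @ 0 + 184.332ms (2/7)
2. 184.332ms @ 2/7 + 184.332ms (2/7)
3. 368.664ms @ 4/7 + 184.332ms (2/7)
4. 552.995ms @ 6/7 + 184.332ms (2/7)
5. 737.327ms @ 8/7 + 184.332ms (2/7)
6. 921.659ms @ 10/7 + 184.332ms (2/7)
7. 1105.991ms @ 12/7 + 184.332ms (2/7)
8. 1290.323ms @ 2 + 258.065ms (2/5)
9. 1548.387ms @ 12/5 + 258.065ms (2/5)
10. 1806.452ms @ 14/5 + 258.065ms (2/5)
11. 2064.516ms @ 16/5 + 258.065ms (2/5)
12. 2322.581ms @ 18/5 + 258.065ms (2/5)
13. 2580.645ms @ 4 + 184.332ms (2/7)
14. 2764.977ms @ 30/7 + 184.332ms (2/7)
15. 2949.309ms @ 32/7 + 184.332ms (2/7)
16. 3133.641ms @ 34/7 + 184.332ms (2/7)
17. 3317.972ms @ 36/7 + 184.332ms (2/7)
18. 3502.304ms @ 38/7 + 184.332ms (2/7)
19. 3686.636ms @ 40/7 + 184.332ms (2/7)
20. 3870.968ms @ 6 + 483.871ms (3/4)
21. 4354.839ms @ 27/4 + 483.871ms (3/4)
22. 4838.71ms @ 15/2 + 322.581ms (1/2)

note 22 onset = 15/2b = 4838.71ms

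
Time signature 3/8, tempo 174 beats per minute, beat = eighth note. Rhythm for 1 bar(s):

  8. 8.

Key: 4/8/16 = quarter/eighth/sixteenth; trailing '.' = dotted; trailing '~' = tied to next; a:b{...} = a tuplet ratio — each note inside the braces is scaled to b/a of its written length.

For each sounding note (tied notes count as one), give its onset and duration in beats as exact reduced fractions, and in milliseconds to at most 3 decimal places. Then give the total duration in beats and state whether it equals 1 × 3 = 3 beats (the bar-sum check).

1) 0.0ms=0b +517.241ms=3/2b
2) 517.241ms=3/2b +517.241ms=3/2b
Σ=3b of 3 (174bpm 3/8) — PASS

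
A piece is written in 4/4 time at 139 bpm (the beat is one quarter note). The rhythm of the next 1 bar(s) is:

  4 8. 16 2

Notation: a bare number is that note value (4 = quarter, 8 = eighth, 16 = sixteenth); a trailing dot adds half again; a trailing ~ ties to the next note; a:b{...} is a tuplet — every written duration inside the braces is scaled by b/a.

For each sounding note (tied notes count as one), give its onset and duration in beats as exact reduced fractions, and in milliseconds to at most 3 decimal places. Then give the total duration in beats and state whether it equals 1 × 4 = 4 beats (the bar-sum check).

1) 0.0ms=0b +431.655ms=1b
2) 431.655ms=1b +323.741ms=3/4b
3) 755.396ms=7/4b +107.914ms=1/4b
4) 863.309ms=2b +863.309ms=2b
Σ=4b of 4 (139bpm 4/4) — PASS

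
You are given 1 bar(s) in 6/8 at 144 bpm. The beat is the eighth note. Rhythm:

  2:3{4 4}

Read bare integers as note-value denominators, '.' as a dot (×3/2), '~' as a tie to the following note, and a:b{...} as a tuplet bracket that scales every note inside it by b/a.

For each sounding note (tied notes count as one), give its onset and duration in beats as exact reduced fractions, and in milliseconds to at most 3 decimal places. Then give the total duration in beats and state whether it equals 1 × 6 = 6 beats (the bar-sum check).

1) 0.0ms=0b +1250.0ms=3b
2) 1250.0ms=3b +1250.0ms=3b
Σ=6b of 6 (144bpm 6/8) — PASS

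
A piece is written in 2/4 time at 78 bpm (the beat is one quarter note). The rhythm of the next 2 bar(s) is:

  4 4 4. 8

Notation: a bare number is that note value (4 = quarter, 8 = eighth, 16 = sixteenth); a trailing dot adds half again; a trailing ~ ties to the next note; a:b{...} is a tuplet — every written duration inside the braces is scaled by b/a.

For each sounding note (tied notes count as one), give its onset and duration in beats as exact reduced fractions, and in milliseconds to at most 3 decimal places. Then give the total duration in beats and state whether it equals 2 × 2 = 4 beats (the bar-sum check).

1) 0.0ms=0b +769.231ms=1b
2) 769.231ms=1b +769.231ms=1b
3) 1538.462ms=2b +1153.846ms=3/2b
4) 2692.308ms=7/2b +384.615ms=1/2b
Σ=4b of 4 (78bpm 2/4) — PASS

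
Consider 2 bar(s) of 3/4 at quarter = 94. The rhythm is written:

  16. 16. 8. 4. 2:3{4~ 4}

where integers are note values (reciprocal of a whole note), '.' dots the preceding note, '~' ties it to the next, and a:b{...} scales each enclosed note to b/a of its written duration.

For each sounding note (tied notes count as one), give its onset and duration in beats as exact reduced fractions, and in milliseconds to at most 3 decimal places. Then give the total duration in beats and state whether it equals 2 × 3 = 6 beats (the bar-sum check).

1) 0.0ms=0b +239.362ms=3/8b
2) 239.362ms=3/8b +239.362ms=3/8b
3) 478.723ms=3/4b +478.723ms=3/4b
4) 957.447ms=3/2b +957.447ms=3/2b
5) 1914.894ms=3b +1914.894ms=3b
Σ=6b of 6 (94bpm 3/4) — PASS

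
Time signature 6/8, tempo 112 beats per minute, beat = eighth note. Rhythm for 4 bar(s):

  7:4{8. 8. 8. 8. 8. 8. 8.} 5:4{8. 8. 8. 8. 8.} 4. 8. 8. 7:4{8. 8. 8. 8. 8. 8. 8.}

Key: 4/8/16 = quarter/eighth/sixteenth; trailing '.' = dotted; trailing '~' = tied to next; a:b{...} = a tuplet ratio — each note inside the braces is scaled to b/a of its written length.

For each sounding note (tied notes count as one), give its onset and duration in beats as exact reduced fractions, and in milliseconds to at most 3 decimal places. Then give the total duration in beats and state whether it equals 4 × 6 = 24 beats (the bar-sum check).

1) 0.0ms=0b +459.184ms=6/7b
2) 459.184ms=6/7b +459.184ms=6/7b
3) 918.367ms=12/7b +459.184ms=6/7b
4) 1377.551ms=18/7b +459.184ms=6/7b
5) 1836.735ms=24/7b +459.184ms=6/7b
6) 2295.918ms=30/7b +459.184ms=6/7b
7) 2755.102ms=36/7b +459.184ms=6/7b
8) 3214.286ms=6b +642.857ms=6/5b
9) 3857.143ms=36/5b +642.857ms=6/5b
10) 4500.0ms=42/5b +642.857ms=6/5b
11) 5142.857ms=48/5b +642.857ms=6/5b
12) 5785.714ms=54/5b +642.857ms=6/5b
13) 6428.571ms=12b +1607.143ms=3b
14) 8035.714ms=15b +803.571ms=3/2b
15) 8839.286ms=33/2b +803.571ms=3/2b
16) 9642.857ms=18b +459.184ms=6/7b
17) 10102.041ms=132/7b +459.184ms=6/7b
18) 10561.224ms=138/7b +459.184ms=6/7b
19) 11020.408ms=144/7b +459.184ms=6/7b
20) 11479.592ms=150/7b +459.184ms=6/7b
21) 11938.776ms=156/7b +459.184ms=6/7b
22) 12397.959ms=162/7b +459.184ms=6/7b
Σ=24b of 24 (112bpm 6/8) — PASS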